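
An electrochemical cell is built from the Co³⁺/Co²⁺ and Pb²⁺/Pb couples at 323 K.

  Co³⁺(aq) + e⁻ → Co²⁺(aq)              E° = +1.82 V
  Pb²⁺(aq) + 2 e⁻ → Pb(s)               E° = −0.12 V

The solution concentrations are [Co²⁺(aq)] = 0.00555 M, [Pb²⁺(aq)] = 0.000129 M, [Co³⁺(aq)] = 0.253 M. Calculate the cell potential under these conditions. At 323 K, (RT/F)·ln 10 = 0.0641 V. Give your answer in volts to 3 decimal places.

The Co³⁺/Co²⁺ couple has the more positive E°, so it is the cathode; Pb²⁺/Pb is the anode.
E°cell = +1.82 − (−0.12) = +1.94 V, with n = 2 electrons transferred.
The balanced reaction is 2 Co³⁺(aq) + Pb(s) → 2 Co²⁺(aq) + Pb²⁺(aq), so Q = ([Co²⁺(aq)]^2·[Pb²⁺(aq)]) / [Co³⁺(aq)]^2 = 6.21×10^−8 and log Q = −7.207.
Applying E = E° − (RT ln10/nF)·log Q gives +1.94 − (0.0641/2)(−7.207) = +2.171 V.

+2.171 V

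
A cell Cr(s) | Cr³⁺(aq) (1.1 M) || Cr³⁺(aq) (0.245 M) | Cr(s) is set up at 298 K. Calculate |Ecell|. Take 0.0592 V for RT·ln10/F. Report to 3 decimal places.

For a concentration cell E°cell = 0, since both electrodes use the same couple.
The compartment with the higher Cr³⁺(aq) concentration (1.1 M) acts as the cathode; ions are reduced there and produced at the dilute (0.245 M) anode.
With n = 3, Ecell = −(0.0592/3)·log([dilute]/[conc]) = −(0.0592/3)·log(0.245/1.1) = +0.013 V.

0.013 V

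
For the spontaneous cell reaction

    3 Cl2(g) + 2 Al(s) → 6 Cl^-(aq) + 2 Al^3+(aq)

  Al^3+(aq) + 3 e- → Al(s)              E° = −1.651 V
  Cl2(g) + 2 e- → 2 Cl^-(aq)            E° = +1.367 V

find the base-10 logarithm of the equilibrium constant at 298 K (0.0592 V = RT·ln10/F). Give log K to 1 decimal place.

The Cl₂/Cl⁻ couple is reduced (cathode); E°cell = +1.367 − (−1.651) = +3.018 V with n = 6.
At equilibrium E = 0, so log K = nE°cell / 0.0592 = (6)(+3.018) / 0.0592 = 305.9.

log K = 305.9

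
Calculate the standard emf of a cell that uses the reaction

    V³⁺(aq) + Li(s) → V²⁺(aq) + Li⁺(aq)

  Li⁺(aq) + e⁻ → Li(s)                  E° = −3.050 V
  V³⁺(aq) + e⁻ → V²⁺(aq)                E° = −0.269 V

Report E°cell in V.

V³⁺(aq) gains electrons, so the V³⁺/V²⁺ couple is the cathode; the Li⁺/Li couple is the anode.
E°cell = E°(cathode) − E°(anode) = −0.269 − (−3.050) = +2.781 V.

+2.781 V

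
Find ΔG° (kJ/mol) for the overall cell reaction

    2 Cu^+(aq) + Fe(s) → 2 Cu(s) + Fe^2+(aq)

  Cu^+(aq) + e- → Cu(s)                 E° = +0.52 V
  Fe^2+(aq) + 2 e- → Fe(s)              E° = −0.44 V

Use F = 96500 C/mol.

In the reaction as written Cu^+(aq) is reduced, so the Cu⁺/Cu couple is the cathode and Fe²⁺/Fe is the anode.
E°cell = +0.52 − (−0.44) = +0.96 V; balancing electrons gives n = 2.
ΔG° = −nFE°cell = −(2)(96500)(+0.96) J/mol = −185 kJ/mol.

−185 kJ/mol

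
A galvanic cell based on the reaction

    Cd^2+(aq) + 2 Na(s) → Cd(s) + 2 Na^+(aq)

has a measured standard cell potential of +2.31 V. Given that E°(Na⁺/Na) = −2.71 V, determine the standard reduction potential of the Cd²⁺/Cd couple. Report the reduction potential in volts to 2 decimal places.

−0.40 V

In the reaction as written the Cd²⁺/Cd couple is reduced (cathode) and Na⁺/Na is oxidized (anode), so E°cell = E°(Cd²⁺/Cd) − E°(Na⁺/Na).
E°(Cd²⁺/Cd) = E°cell + E°(anode) = +2.31 + (−2.71) = −0.40 V.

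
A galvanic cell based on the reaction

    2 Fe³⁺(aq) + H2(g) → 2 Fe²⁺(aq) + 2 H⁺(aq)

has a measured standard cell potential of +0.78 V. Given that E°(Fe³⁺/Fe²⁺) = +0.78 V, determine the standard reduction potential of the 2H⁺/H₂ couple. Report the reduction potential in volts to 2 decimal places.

In the reaction as written the Fe³⁺/Fe²⁺ couple is reduced (cathode) and 2H⁺/H₂ is oxidized (anode), so E°cell = E°(Fe³⁺/Fe²⁺) − E°(2H⁺/H₂).
E°(2H⁺/H₂) = E°(cathode) − E°cell = +0.78 − (+0.78) = +0.00 V.

+0.00 V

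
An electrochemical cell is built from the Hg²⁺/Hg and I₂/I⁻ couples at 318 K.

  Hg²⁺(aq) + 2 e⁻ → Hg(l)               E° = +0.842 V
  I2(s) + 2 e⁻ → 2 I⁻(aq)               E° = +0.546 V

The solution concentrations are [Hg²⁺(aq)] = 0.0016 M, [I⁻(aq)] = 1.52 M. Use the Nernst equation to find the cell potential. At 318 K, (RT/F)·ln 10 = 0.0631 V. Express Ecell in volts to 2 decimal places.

Hg²⁺/Hg is reduced (cathode, E° = +0.842 V) and I₂/I⁻ is oxidized (anode).
The standard potential is +0.842 − (+0.546) = +0.296 V and the balanced reaction transfers n = 2 electrons.
The balanced reaction is Hg²⁺(aq) + 2 I⁻(aq) → Hg(l) + I2(s), so Q = 1 / ([Hg²⁺(aq)]·[I⁻(aq)]^2) = 271 and log Q = 2.432.
By the Nernst equation, E = +0.296 − (0.0631/2)·(2.432) = +0.22 V.

+0.22 V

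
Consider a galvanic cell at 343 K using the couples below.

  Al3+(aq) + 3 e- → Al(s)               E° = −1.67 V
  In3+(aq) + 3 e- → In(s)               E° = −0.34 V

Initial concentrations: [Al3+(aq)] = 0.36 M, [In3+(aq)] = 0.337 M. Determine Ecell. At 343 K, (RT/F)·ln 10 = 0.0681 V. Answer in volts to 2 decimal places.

The In³⁺/In couple has the more positive E°, so it is the cathode; Al³⁺/Al is the anode.
E°cell = E°cat − E°an = −0.34 − (−1.67) = +1.33 V; n = 3.
The balanced reaction is In3+(aq) + Al(s) → In(s) + Al3+(aq), so Q = [Al3+(aq)] / [In3+(aq)] = 1.07 and log Q = 0.029.
Applying E = E° − (RT ln10/nF)·log Q gives +1.33 − (0.0681/3)(0.029) = +1.33 V.

+1.33 V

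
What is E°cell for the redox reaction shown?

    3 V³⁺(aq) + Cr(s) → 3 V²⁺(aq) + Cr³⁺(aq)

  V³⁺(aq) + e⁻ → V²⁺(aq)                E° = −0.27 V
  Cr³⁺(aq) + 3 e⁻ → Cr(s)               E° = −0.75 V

In the reaction as written, V³⁺(aq) is reduced (cathode) and Cr³⁺(aq) is produced by oxidation at the anode.
E°cell = E°(cathode) − E°(anode) = −0.27 − (−0.75) = +0.48 V.
The positive value indicates the reaction is spontaneous as written.

+0.48 V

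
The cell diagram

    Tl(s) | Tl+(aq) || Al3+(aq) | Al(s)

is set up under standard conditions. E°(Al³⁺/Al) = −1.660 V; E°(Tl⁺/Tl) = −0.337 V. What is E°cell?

By convention the left-hand electrode in cell notation is the anode (oxidation) and the right-hand electrode is the cathode (reduction).
E°cell = E°(right) − E°(left) = −1.660 − (−0.337) = −1.323 V.
The negative sign shows that, as written, the cell would require an external voltage to drive the reaction.

−1.323 V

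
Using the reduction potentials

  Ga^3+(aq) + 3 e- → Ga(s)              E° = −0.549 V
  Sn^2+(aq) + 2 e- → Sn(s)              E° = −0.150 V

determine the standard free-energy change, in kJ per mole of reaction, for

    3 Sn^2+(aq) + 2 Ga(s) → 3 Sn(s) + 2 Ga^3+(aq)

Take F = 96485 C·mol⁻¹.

In the reaction as written Sn^2+(aq) is reduced, so the Sn²⁺/Sn couple is the cathode and Ga³⁺/Ga is the anode.
E°cell = −0.150 − (−0.549) = +0.399 V; balancing electrons gives n = 6.
ΔG° = −nFE°cell = −(6)(96485)(+0.399) J/mol = −231 kJ/mol.

−231 kJ/mol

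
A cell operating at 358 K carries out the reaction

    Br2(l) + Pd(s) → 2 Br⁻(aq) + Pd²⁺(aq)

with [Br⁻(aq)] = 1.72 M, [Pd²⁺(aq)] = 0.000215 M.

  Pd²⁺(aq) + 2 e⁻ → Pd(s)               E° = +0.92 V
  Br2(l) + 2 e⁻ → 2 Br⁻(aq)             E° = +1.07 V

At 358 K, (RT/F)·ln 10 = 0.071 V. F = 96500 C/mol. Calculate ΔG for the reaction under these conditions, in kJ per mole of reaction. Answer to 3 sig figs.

−50.9 kJ/mol

E°cell = +1.07 − (+0.92) = +0.15 V; the balanced reaction transfers n = 2 electrons.
The reaction quotient is [Br⁻(aq)]^2·[Pd²⁺(aq)] = 0.000636; by Nernst, E = +0.15 − (0.071/2)(−3.197) = +0.2635 V.
ΔG = −nFE = −(2)(96500)(+0.2635) J/mol = −50.9 kJ/mol.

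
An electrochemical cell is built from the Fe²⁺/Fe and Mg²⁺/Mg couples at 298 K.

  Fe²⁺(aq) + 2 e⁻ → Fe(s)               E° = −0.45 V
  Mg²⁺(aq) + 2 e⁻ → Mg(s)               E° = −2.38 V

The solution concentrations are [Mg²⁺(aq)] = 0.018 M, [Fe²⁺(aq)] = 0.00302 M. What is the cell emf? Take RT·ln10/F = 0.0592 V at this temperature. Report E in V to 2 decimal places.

+1.91 V

The Fe²⁺/Fe couple has the more positive E°, so it is the cathode; Mg²⁺/Mg is the anode.
E°cell = E°cat − E°an = −0.45 − (−2.38) = +1.93 V; n = 2.
For the overall reaction Fe²⁺(aq) + Mg(s) → Fe(s) + Mg²⁺(aq), Q = [Mg²⁺(aq)] / [Fe²⁺(aq)] = 5.96, giving log Q = 0.775.
Applying E = E° − (RT ln10/nF)·log Q gives +1.93 − (0.0592/2)(0.775) = +1.91 V.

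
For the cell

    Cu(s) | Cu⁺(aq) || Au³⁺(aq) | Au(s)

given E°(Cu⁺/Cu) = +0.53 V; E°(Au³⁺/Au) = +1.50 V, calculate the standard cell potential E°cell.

+0.97 V

By convention the left-hand electrode in cell notation is the anode (oxidation) and the right-hand electrode is the cathode (reduction).
E°cell = E°(right) − E°(left) = +1.50 − (+0.53) = +0.97 V.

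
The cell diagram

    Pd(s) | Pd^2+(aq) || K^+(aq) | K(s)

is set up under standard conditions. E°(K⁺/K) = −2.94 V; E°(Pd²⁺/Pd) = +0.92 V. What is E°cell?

−3.86 V

By convention the left-hand electrode in cell notation is the anode (oxidation) and the right-hand electrode is the cathode (reduction).
E°cell = E°(right) − E°(left) = −2.94 − (+0.92) = −3.86 V.
The negative sign shows that, as written, the cell would require an external voltage to drive the reaction.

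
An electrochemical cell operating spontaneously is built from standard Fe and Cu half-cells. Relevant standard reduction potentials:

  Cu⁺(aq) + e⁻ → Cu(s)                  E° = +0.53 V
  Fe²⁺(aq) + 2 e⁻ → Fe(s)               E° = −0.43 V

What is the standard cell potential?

The Cu⁺/Cu couple has the higher E°, so Cu ion is reduced (cathode) and Fe is oxidized (anode).
E°cell = E°(cathode) − E°(anode) = +0.53 − (−0.43) = +0.96 V.

+0.96 V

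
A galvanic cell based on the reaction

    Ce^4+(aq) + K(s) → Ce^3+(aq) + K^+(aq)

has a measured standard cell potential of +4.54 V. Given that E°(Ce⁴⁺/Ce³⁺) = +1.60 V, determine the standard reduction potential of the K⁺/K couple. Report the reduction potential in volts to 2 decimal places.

In the reaction as written the Ce⁴⁺/Ce³⁺ couple is reduced (cathode) and K⁺/K is oxidized (anode), so E°cell = E°(Ce⁴⁺/Ce³⁺) − E°(K⁺/K).
E°(K⁺/K) = E°(cathode) − E°cell = +1.60 − (+4.54) = −2.94 V.

−2.94 V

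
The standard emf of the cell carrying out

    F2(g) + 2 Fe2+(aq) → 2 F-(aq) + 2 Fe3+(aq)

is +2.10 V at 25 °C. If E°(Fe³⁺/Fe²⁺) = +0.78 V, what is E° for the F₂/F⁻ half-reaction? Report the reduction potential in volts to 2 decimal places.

+2.88 V

In the reaction as written the F₂/F⁻ couple is reduced (cathode) and Fe³⁺/Fe²⁺ is oxidized (anode), so E°cell = E°(F₂/F⁻) − E°(Fe³⁺/Fe²⁺).
E°(F₂/F⁻) = E°cell + E°(anode) = +2.10 + (+0.78) = +2.88 V.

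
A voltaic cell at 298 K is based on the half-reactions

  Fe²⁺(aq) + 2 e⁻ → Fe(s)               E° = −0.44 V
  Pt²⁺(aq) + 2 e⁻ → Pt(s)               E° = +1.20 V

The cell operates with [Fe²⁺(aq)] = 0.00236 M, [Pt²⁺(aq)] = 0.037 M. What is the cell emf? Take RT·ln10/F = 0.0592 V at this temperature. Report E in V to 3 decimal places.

The Pt²⁺/Pt couple has the more positive E°, so it is the cathode; Fe²⁺/Fe is the anode.
The standard potential is +1.20 − (−0.44) = +1.64 V and the balanced reaction transfers n = 2 electrons.
Balancing gives Pt²⁺(aq) + Fe(s) → Pt(s) + Fe²⁺(aq); hence Q = [Fe²⁺(aq)] / [Pt²⁺(aq)] = 0.0638 (log Q = −1.195).
Applying E = E° − (RT ln10/nF)·log Q gives +1.64 − (0.0592/2)(−1.195) = +1.675 V.

+1.675 V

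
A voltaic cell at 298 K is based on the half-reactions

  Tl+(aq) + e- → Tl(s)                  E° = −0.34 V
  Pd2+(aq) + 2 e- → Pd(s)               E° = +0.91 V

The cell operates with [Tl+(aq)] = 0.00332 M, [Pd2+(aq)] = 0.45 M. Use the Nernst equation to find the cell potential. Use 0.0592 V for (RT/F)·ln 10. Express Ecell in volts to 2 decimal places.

Pd²⁺/Pd is reduced (cathode, E° = +0.91 V) and Tl⁺/Tl is oxidized (anode).
E°cell = E°cat − E°an = +0.91 − (−0.34) = +1.25 V; n = 2.
Balancing gives Pd2+(aq) + 2 Tl(s) → Pd(s) + 2 Tl+(aq); hence Q = [Tl+(aq)]^2 / [Pd2+(aq)] = 2.45×10^−5 (log Q = −4.611).
By the Nernst equation, E = +1.25 − (0.0592/2)·(−4.611) = +1.39 V.

+1.39 V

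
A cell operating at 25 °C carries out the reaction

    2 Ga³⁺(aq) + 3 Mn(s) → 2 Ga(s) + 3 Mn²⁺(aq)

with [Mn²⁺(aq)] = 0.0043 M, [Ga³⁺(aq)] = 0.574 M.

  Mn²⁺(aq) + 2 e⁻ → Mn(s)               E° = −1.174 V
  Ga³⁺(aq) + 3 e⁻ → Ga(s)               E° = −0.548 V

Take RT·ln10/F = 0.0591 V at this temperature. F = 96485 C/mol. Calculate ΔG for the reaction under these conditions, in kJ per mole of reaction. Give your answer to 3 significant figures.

−400 kJ/mol

E°cell = −0.548 − (−1.174) = +0.626 V; the balanced reaction transfers n = 6 electrons.
Q = [Mn²⁺(aq)]^3 / [Ga³⁺(aq)]^2 = 2.41×10^−7, so log Q = −6.617 and E = +0.626 − (0.0591/6)(−6.617) = +0.6912 V.
ΔG = −nFE = −(6)(96485)(+0.6912) J/mol = −400 kJ/mol.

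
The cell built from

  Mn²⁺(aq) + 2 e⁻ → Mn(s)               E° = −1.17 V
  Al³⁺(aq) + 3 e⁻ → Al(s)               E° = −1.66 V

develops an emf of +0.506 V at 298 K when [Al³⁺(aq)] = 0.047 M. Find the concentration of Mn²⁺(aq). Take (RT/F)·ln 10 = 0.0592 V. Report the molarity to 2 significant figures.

0.45 M

The Mn²⁺/Mn couple has the larger reduction potential, so it is the cathode: E°cell = −1.17 − (−1.66) = +0.49 V and n = 6.
From the Nernst equation, log Q = n(E° − E)/0.0592 = 6·(+0.49 − (+0.506))/0.0592 = −1.622.
For 3 Mn²⁺(aq) + 2 Al(s) → 3 Mn(s) + 2 Al³⁺(aq), the reaction quotient is Q = [Al³⁺(aq)]^2 / [Mn²⁺(aq)]^3.
Solving for the unknown gives log [Mn²⁺(aq)] = −0.345, so [Mn²⁺(aq)] ≈ 0.45 M.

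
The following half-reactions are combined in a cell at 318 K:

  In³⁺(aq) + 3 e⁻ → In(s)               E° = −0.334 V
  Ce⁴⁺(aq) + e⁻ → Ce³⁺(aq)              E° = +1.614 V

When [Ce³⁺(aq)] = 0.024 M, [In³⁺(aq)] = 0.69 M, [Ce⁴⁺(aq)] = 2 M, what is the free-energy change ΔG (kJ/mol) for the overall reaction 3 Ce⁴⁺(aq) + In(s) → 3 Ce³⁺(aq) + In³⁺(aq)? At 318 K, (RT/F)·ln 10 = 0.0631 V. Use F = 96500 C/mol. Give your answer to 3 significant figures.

E°cell = +1.614 − (−0.334) = +1.948 V; the balanced reaction transfers n = 3 electrons.
Q = ([Ce³⁺(aq)]^3·[In³⁺(aq)]) / [Ce⁴⁺(aq)]^3 = 1.19×10^−6, so log Q = −5.924 and E = +1.948 − (0.0631/3)(−5.924) = +2.0726 V.
Then ΔG = −nFE = −3 × 96500 × +2.0726 J/mol = −600 kJ/mol.

−600 kJ/mol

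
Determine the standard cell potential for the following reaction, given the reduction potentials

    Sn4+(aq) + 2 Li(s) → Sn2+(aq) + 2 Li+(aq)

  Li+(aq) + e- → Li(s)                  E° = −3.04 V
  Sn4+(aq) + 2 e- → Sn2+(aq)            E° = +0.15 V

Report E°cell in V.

+3.19 V

In the reaction as written, Sn4+(aq) is reduced (cathode) and Li+(aq) is produced by oxidation at the anode.
E°cell = E°(cathode) − E°(anode) = +0.15 − (−3.04) = +3.19 V.
The positive value indicates the reaction is spontaneous as written.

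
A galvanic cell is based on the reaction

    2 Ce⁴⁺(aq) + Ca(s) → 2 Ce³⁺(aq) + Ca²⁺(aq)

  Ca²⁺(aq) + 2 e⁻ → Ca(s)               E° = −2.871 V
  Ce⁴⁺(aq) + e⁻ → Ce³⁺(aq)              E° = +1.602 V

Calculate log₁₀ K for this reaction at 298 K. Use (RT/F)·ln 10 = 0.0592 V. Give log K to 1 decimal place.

The Ce⁴⁺/Ce³⁺ couple is reduced (cathode); E°cell = +1.602 − (−2.871) = +4.473 V with n = 2.
At equilibrium E = 0, so log K = nE°cell / 0.0592 = (2)(+4.473) / 0.0592 = 151.1.

log K = 151.1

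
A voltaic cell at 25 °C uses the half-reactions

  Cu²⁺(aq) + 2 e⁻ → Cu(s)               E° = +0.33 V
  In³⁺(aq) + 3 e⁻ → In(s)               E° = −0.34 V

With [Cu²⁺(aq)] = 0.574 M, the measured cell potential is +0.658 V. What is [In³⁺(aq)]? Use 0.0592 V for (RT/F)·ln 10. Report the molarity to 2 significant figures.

The Cu²⁺/Cu couple has the larger reduction potential, so it is the cathode: E°cell = +0.33 − (−0.34) = +0.67 V and n = 6.
Since E = E° − (0.0592/n)·log Q, log Q = n(E° − E)/0.0592 = 1.216.
For 3 Cu²⁺(aq) + 2 In(s) → 3 Cu(s) + 2 In³⁺(aq), the reaction quotient is Q = [In³⁺(aq)]^2 / [Cu²⁺(aq)]^3.
Solving for the unknown gives log [In³⁺(aq)] = 0.246, so [In³⁺(aq)] ≈ 1.8 M.

1.8 M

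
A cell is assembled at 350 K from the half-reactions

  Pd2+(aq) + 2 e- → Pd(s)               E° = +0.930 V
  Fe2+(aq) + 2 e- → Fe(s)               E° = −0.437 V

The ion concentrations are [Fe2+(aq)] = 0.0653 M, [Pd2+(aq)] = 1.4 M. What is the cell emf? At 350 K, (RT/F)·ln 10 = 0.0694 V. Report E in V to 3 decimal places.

Since E°(Pd²⁺/Pd) > E°(Fe²⁺/Fe), Pd²⁺/Pd serves as the cathode.
E°cell = +0.930 − (−0.437) = +1.367 V, with n = 2 electrons transferred.
The balanced reaction is Pd2+(aq) + Fe(s) → Pd(s) + Fe2+(aq), so Q = [Fe2+(aq)] / [Pd2+(aq)] = 0.0466 and log Q = −1.331.
Applying E = E° − (RT ln10/nF)·log Q gives +1.367 − (0.0694/2)(−1.331) = +1.413 V.

+1.413 V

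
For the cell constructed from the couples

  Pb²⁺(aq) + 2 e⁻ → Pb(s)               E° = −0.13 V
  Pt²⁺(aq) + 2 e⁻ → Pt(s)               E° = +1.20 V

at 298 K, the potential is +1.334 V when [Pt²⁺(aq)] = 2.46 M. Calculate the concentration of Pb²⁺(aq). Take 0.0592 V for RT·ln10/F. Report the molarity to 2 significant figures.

1.8 M

With Pt²⁺/Pt at the cathode and Pb²⁺/Pb at the anode, E°cell = +1.20 − (−0.13) = +1.33 V (n = 2).
From the Nernst equation, log Q = n(E° − E)/0.0592 = 2·(+1.33 − (+1.334))/0.0592 = −0.135.
Balancing electrons gives Pt²⁺(aq) + Pb(s) → Pt(s) + Pb²⁺(aq); thus Q = [Pb²⁺(aq)] / [Pt²⁺(aq)].
Isolating [Pb²⁺(aq)] in Q = 10^{−0.135} yields log [Pb²⁺(aq)] = 0.256, i.e. 1.8 M.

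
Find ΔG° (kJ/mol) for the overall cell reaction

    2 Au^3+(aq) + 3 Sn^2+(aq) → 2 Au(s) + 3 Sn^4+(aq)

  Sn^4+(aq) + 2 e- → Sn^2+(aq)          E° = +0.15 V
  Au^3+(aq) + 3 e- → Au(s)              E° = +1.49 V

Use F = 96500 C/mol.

−776 kJ/mol

In the reaction as written Au^3+(aq) is reduced, so the Au³⁺/Au couple is the cathode and Sn⁴⁺/Sn²⁺ is the anode.
E°cell = +1.49 − (+0.15) = +1.34 V; balancing electrons gives n = 6.
ΔG° = −nFE°cell = −(6)(96500)(+1.34) J/mol = −776 kJ/mol.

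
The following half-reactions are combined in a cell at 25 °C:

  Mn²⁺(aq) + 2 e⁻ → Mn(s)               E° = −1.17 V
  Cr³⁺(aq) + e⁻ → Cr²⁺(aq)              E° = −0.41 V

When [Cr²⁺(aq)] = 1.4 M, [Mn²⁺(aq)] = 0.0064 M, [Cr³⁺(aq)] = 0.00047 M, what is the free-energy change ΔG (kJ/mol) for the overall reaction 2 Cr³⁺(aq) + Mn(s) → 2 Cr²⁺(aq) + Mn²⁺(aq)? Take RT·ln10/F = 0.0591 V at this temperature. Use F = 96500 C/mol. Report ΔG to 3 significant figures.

E°cell = −0.41 − (−1.17) = +0.76 V; the balanced reaction transfers n = 2 electrons.
Q = ([Cr²⁺(aq)]^2·[Mn²⁺(aq)]) / [Cr³⁺(aq)]^2 = 5.68×10^4, so log Q = 4.754 and E = +0.76 − (0.0591/2)(4.754) = +0.6195 V.
Finally ΔG = −nFE = −(2)(96500 C/mol)(+0.6195 V) = −120 kJ/mol.

−120 kJ/mol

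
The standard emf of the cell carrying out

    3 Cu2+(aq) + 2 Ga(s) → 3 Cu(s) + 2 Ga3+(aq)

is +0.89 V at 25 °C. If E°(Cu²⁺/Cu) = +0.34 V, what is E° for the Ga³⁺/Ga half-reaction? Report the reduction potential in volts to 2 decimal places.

In the reaction as written the Cu²⁺/Cu couple is reduced (cathode) and Ga³⁺/Ga is oxidized (anode), so E°cell = E°(Cu²⁺/Cu) − E°(Ga³⁺/Ga).
E°(Ga³⁺/Ga) = E°(cathode) − E°cell = +0.34 − (+0.89) = −0.55 V.

−0.55 V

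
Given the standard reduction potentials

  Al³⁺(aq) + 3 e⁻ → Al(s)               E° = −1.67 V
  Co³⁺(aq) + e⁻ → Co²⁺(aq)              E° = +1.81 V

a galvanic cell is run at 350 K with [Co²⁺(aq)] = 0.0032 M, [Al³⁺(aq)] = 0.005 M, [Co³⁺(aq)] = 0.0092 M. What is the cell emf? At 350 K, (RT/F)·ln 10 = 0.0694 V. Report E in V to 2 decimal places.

+3.57 V

The Co³⁺/Co²⁺ couple has the more positive E°, so it is the cathode; Al³⁺/Al is the anode.
E°cell = +1.81 − (−1.67) = +3.48 V, with n = 3 electrons transferred.
The balanced reaction is 3 Co³⁺(aq) + Al(s) → 3 Co²⁺(aq) + Al³⁺(aq), so Q = ([Co²⁺(aq)]^3·[Al³⁺(aq)]) / [Co³⁺(aq)]^3 = 0.00021 and log Q = −3.677.
E = E° − (0.0694/n)·log Q = +3.48 − (0.0694/3)(−3.677) = +3.57 V.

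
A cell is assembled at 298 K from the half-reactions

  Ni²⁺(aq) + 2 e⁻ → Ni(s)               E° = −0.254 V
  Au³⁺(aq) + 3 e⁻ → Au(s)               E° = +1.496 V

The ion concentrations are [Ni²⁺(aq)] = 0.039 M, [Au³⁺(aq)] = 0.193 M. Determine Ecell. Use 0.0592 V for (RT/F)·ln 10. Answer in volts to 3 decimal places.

Au³⁺/Au is reduced (cathode, E° = +1.496 V) and Ni²⁺/Ni is oxidized (anode).
E°cell = +1.496 − (−0.254) = +1.750 V, with n = 6 electrons transferred.
The balanced reaction is 2 Au³⁺(aq) + 3 Ni(s) → 2 Au(s) + 3 Ni²⁺(aq), so Q = [Ni²⁺(aq)]^3 / [Au³⁺(aq)]^2 = 0.00159 and log Q = −2.798.
By the Nernst equation, E = +1.750 − (0.0592/6)·(−2.798) = +1.778 V.

+1.778 V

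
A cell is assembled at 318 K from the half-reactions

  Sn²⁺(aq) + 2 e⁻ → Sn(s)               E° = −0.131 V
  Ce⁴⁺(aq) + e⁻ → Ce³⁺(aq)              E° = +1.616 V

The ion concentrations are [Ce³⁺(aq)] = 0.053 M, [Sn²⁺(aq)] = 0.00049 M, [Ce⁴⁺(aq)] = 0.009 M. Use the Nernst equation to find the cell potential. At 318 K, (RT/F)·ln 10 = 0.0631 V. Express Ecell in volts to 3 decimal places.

Since E°(Ce⁴⁺/Ce³⁺) > E°(Sn²⁺/Sn), Ce⁴⁺/Ce³⁺ serves as the cathode.
The standard potential is +1.616 − (−0.131) = +1.747 V and the balanced reaction transfers n = 2 electrons.
Balancing gives 2 Ce⁴⁺(aq) + Sn(s) → 2 Ce³⁺(aq) + Sn²⁺(aq); hence Q = ([Ce³⁺(aq)]^2·[Sn²⁺(aq)]) / [Ce⁴⁺(aq)]^2 = 0.017 (log Q = −1.770).
E = E° − (0.0631/n)·log Q = +1.747 − (0.0631/2)(−1.770) = +1.803 V.

+1.803 V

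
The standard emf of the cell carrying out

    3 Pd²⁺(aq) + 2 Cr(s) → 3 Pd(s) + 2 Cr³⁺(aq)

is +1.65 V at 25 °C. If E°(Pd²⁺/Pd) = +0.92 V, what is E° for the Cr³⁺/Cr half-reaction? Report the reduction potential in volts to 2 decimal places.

−0.73 V

In the reaction as written the Pd²⁺/Pd couple is reduced (cathode) and Cr³⁺/Cr is oxidized (anode), so E°cell = E°(Pd²⁺/Pd) − E°(Cr³⁺/Cr).
E°(Cr³⁺/Cr) = E°(cathode) − E°cell = +0.92 − (+1.65) = −0.73 V.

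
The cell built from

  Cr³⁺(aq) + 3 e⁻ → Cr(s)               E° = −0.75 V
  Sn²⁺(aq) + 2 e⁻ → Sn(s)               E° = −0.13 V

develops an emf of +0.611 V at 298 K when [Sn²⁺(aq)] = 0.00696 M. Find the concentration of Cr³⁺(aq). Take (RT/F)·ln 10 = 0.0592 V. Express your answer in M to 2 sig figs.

With Sn²⁺/Sn at the cathode and Cr³⁺/Cr at the anode, E°cell = −0.13 − (−0.75) = +0.62 V (n = 6).
Rearranging E = E° − (0.0592/n)·log Q gives log Q = 6(+0.62 − (+0.611))/0.0592 = 0.912.
For 3 Sn²⁺(aq) + 2 Cr(s) → 3 Sn(s) + 2 Cr³⁺(aq), the reaction quotient is Q = [Cr³⁺(aq)]^2 / [Sn²⁺(aq)]^3.
Isolating [Cr³⁺(aq)] in Q = 10^{0.912} yields log [Cr³⁺(aq)] = −2.780, i.e. 0.0017 M.

0.0017 M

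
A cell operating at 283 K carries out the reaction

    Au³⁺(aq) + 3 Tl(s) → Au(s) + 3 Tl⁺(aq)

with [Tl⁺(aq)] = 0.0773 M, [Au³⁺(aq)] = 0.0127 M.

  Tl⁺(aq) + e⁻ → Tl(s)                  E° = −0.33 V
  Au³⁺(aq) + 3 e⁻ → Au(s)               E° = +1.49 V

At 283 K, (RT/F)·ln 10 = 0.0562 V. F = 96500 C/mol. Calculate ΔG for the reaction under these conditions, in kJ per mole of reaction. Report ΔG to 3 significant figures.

−535 kJ/mol

E°cell = +1.49 − (−0.33) = +1.82 V; the balanced reaction transfers n = 3 electrons.
Q = [Tl⁺(aq)]^3 / [Au³⁺(aq)] = 0.0364, so log Q = −1.439 and E = +1.82 − (0.0562/3)(−1.439) = +1.8470 V.
Finally ΔG = −nFE = −(3)(96500 C/mol)(+1.8470 V) = −535 kJ/mol.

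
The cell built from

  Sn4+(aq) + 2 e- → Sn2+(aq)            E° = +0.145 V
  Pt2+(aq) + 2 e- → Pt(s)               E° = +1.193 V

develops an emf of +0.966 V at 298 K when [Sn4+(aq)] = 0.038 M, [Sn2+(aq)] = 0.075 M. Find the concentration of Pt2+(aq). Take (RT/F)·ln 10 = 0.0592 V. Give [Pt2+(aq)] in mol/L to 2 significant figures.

With Pt²⁺/Pt at the cathode and Sn⁴⁺/Sn²⁺ at the anode, E°cell = +1.193 − (+0.145) = +1.048 V (n = 2).
Since E = E° − (0.0592/n)·log Q, log Q = n(E° − E)/0.0592 = 2.770.
For Pt2+(aq) + Sn2+(aq) → Pt(s) + Sn4+(aq), the reaction quotient is Q = [Sn4+(aq)] / ([Pt2+(aq)]·[Sn2+(aq)]).
Substituting the known concentrations and solving, log [Pt2+(aq)] = −3.065 and [Pt2+(aq)] = 0.00086 M.

0.00086 M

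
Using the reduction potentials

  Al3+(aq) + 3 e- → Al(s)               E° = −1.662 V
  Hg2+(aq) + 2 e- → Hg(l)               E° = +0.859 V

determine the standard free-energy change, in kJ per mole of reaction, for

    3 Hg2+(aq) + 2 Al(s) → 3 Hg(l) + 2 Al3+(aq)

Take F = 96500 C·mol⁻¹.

In the reaction as written Hg2+(aq) is reduced, so the Hg²⁺/Hg couple is the cathode and Al³⁺/Al is the anode.
E°cell = +0.859 − (−1.662) = +2.521 V; balancing electrons gives n = 6.
ΔG° = −nFE°cell = −(6)(96500)(+2.521) J/mol = −1460 kJ/mol.

−1460 kJ/mol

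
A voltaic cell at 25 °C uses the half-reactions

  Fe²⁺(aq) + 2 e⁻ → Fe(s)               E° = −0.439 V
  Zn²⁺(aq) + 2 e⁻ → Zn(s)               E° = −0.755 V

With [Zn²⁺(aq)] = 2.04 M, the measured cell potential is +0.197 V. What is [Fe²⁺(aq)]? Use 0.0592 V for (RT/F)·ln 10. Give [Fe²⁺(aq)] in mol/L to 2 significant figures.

0.00019 M

With Fe²⁺/Fe at the cathode and Zn²⁺/Zn at the anode, E°cell = −0.439 − (−0.755) = +0.316 V (n = 2).
Rearranging E = E° − (0.0592/n)·log Q gives log Q = 2(+0.316 − (+0.197))/0.0592 = 4.020.
For Fe²⁺(aq) + Zn(s) → Fe(s) + Zn²⁺(aq), the reaction quotient is Q = [Zn²⁺(aq)] / [Fe²⁺(aq)].
Isolating [Fe²⁺(aq)] in Q = 10^{4.020} yields log [Fe²⁺(aq)] = −3.710, i.e. 0.00019 M.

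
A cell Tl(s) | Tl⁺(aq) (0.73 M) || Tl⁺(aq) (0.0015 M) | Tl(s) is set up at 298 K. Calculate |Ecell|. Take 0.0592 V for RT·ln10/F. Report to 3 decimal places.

0.159 V

For a concentration cell E°cell = 0, since both electrodes use the same couple.
The compartment with the higher Tl⁺(aq) concentration (0.73 M) acts as the cathode; ions are reduced there and produced at the dilute (0.0015 M) anode.
With n = 1, Ecell = −(0.0592/1)·log([dilute]/[conc]) = −(0.0592/1)·log(0.0015/0.73) = +0.159 V.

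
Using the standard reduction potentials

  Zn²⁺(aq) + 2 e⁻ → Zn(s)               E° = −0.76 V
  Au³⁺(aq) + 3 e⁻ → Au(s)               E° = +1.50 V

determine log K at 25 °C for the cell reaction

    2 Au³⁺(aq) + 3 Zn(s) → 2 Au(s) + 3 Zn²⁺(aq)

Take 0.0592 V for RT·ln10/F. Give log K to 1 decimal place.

The Au³⁺/Au couple is reduced (cathode); E°cell = +1.50 − (−0.76) = +2.26 V with n = 6.
At equilibrium E = 0, so log K = nE°cell / 0.0592 = (6)(+2.26) / 0.0592 = 229.1.

log K = 229.1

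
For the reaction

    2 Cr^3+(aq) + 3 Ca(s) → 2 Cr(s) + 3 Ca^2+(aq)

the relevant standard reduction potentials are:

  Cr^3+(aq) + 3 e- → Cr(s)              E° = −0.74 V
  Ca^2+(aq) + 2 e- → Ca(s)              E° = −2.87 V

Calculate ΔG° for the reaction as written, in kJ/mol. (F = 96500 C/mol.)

−1233 kJ/mol

In the reaction as written Cr^3+(aq) is reduced, so the Cr³⁺/Cr couple is the cathode and Ca²⁺/Ca is the anode.
E°cell = −0.74 − (−2.87) = +2.13 V; balancing electrons gives n = 6.
ΔG° = −nFE°cell = −(6)(96500)(+2.13) J/mol = −1233 kJ/mol.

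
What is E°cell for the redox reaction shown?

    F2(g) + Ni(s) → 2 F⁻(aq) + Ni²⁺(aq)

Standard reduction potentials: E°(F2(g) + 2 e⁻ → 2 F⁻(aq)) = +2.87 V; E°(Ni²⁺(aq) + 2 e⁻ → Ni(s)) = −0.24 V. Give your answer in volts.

+3.11 V

In the reaction as written, F2(g) is reduced (cathode) and Ni²⁺(aq) is produced by oxidation at the anode.
E°cell = E°(cathode) − E°(anode) = +2.87 − (−0.24) = +3.11 V.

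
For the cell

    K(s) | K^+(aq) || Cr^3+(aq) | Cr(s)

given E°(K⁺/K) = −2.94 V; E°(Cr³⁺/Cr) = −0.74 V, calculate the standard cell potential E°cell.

+2.20 V

By convention the left-hand electrode in cell notation is the anode (oxidation) and the right-hand electrode is the cathode (reduction).
E°cell = E°(right) − E°(left) = −0.74 − (−2.94) = +2.20 V.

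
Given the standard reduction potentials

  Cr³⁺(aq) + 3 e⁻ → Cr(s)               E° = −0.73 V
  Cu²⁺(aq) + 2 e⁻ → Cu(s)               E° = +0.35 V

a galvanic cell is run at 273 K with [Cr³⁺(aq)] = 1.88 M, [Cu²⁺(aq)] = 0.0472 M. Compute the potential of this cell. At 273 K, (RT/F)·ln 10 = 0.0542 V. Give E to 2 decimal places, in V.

+1.04 V

Since E°(Cu²⁺/Cu) > E°(Cr³⁺/Cr), Cu²⁺/Cu serves as the cathode.
E°cell = +0.35 − (−0.73) = +1.08 V, with n = 6 electrons transferred.
Balancing gives 3 Cu²⁺(aq) + 2 Cr(s) → 3 Cu(s) + 2 Cr³⁺(aq); hence Q = [Cr³⁺(aq)]^2 / [Cu²⁺(aq)]^3 = 3.36×10^4 (log Q = 4.526).
By the Nernst equation, E = +1.08 − (0.0542/6)·(4.526) = +1.04 V.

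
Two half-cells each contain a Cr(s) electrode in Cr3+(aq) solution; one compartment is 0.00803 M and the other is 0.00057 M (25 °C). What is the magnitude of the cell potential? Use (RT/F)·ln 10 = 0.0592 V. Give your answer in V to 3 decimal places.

For a concentration cell E°cell = 0, since both electrodes use the same couple.
The compartment with the higher Cr3+(aq) concentration (0.00803 M) acts as the cathode; ions are reduced there and produced at the dilute (0.00057 M) anode.
With n = 3, Ecell = −(0.0592/3)·log([dilute]/[conc]) = −(0.0592/3)·log(0.00057/0.00803) = +0.023 V.

0.023 V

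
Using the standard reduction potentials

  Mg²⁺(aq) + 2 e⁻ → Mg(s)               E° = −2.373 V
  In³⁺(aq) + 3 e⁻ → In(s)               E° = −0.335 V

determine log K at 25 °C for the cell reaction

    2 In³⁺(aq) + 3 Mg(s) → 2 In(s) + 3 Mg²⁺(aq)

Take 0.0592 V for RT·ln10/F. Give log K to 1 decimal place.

The In³⁺/In couple is reduced (cathode); E°cell = −0.335 − (−2.373) = +2.038 V with n = 6.
At equilibrium E = 0, so log K = nE°cell / 0.0592 = (6)(+2.038) / 0.0592 = 206.6.

log K = 206.6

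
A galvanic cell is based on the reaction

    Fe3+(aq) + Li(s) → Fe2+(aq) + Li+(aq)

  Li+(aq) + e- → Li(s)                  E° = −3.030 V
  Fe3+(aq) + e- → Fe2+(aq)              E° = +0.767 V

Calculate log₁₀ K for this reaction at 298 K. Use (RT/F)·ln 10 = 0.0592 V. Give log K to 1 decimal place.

The Fe³⁺/Fe²⁺ couple is reduced (cathode); E°cell = +0.767 − (−3.030) = +3.797 V with n = 1.
At equilibrium E = 0, so log K = nE°cell / 0.0592 = (1)(+3.797) / 0.0592 = 64.1.

log K = 64.1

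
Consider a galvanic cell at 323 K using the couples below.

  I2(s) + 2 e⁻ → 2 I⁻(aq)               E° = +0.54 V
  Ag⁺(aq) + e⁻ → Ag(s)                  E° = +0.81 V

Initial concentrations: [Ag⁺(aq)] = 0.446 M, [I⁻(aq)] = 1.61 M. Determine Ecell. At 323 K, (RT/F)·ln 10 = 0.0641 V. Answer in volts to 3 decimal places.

+0.261 V

Ag⁺/Ag is reduced (cathode, E° = +0.81 V) and I₂/I⁻ is oxidized (anode).
E°cell = E°cat − E°an = +0.81 − (+0.54) = +0.27 V; n = 2.
Balancing gives 2 Ag⁺(aq) + 2 I⁻(aq) → 2 Ag(s) + I2(s); hence Q = 1 / ([Ag⁺(aq)]^2·[I⁻(aq)]^2) = 1.94 (log Q = 0.288).
E = E° − (0.0641/n)·log Q = +0.27 − (0.0641/2)(0.288) = +0.261 V.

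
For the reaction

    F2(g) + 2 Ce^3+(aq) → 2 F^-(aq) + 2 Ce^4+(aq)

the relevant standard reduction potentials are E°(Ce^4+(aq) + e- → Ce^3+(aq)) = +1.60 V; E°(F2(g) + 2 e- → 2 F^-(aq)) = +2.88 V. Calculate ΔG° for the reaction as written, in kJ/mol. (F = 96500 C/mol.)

In the reaction as written F2(g) is reduced, so the F₂/F⁻ couple is the cathode and Ce⁴⁺/Ce³⁺ is the anode.
E°cell = +2.88 − (+1.60) = +1.28 V; balancing electrons gives n = 2.
ΔG° = −nFE°cell = −(2)(96500)(+1.28) J/mol = −247 kJ/mol.

−247 kJ/mol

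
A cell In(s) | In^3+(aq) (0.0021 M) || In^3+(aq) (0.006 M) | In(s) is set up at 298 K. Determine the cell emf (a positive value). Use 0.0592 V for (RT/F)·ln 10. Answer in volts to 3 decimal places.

0.009 V

For a concentration cell E°cell = 0, since both electrodes use the same couple.
The compartment with the higher In^3+(aq) concentration (0.006 M) acts as the cathode; ions are reduced there and produced at the dilute (0.0021 M) anode.
With n = 3, Ecell = −(0.0592/3)·log([dilute]/[conc]) = −(0.0592/3)·log(0.0021/0.006) = +0.009 V.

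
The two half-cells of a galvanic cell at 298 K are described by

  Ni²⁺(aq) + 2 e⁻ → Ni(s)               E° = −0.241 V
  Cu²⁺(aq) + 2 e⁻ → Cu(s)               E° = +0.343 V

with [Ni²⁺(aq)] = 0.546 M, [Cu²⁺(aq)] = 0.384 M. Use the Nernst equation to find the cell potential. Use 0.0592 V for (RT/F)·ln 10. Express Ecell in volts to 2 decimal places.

Since E°(Cu²⁺/Cu) > E°(Ni²⁺/Ni), Cu²⁺/Cu serves as the cathode.
The standard potential is +0.343 − (−0.241) = +0.584 V and the balanced reaction transfers n = 2 electrons.
Balancing gives Cu²⁺(aq) + Ni(s) → Cu(s) + Ni²⁺(aq); hence Q = [Ni²⁺(aq)] / [Cu²⁺(aq)] = 1.42 (log Q = 0.153).
Applying E = E° − (RT ln10/nF)·log Q gives +0.584 − (0.0592/2)(0.153) = +0.58 V.

+0.58 V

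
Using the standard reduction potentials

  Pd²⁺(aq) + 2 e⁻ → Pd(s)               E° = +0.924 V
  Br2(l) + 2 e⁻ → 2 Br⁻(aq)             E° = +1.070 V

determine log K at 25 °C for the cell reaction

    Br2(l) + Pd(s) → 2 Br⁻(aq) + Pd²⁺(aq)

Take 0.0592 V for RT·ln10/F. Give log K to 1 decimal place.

log K = 4.9

The Br₂/Br⁻ couple is reduced (cathode); E°cell = +1.070 − (+0.924) = +0.146 V with n = 2.
At equilibrium E = 0, so log K = nE°cell / 0.0592 = (2)(+0.146) / 0.0592 = 4.9.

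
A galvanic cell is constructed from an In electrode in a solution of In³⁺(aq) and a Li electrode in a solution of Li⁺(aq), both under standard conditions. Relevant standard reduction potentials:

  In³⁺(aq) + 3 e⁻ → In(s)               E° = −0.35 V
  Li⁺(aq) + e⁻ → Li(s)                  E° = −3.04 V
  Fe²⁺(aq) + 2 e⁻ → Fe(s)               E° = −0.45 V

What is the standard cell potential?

+2.69 V

The In³⁺/In couple has the higher E°, so In ion is reduced (cathode) and Li is oxidized (anode).
E°cell = E°(cathode) − E°(anode) = −0.35 − (−3.04) = +2.69 V.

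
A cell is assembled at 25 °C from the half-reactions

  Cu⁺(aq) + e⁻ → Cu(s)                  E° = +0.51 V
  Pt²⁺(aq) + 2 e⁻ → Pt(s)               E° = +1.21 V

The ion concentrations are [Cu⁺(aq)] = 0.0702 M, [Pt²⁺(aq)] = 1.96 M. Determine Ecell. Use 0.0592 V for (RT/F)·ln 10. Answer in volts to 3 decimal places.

The Pt²⁺/Pt couple has the more positive E°, so it is the cathode; Cu⁺/Cu is the anode.
The standard potential is +1.21 − (+0.51) = +0.70 V and the balanced reaction transfers n = 2 electrons.
For the overall reaction Pt²⁺(aq) + 2 Cu(s) → Pt(s) + 2 Cu⁺(aq), Q = [Cu⁺(aq)]^2 / [Pt²⁺(aq)] = 0.00251, giving log Q = −2.600.
E = E° − (0.0592/n)·log Q = +0.70 − (0.0592/2)(−2.600) = +0.777 V.

+0.777 V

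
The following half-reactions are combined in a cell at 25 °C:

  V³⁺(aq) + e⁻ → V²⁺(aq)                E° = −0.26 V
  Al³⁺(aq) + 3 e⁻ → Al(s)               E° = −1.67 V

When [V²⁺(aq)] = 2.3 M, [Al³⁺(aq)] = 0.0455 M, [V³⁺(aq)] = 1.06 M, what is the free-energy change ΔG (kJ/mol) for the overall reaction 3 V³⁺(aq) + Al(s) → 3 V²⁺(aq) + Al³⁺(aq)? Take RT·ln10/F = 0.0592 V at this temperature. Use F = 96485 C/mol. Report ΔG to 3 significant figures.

E°cell = −0.26 − (−1.67) = +1.41 V; the balanced reaction transfers n = 3 electrons.
The reaction quotient is ([V²⁺(aq)]^3·[Al³⁺(aq)]) / [V³⁺(aq)]^3 = 0.465; by Nernst, E = +1.41 − (0.0592/3)(−0.333) = +1.4166 V.
Then ΔG = −nFE = −3 × 96485 × +1.4166 J/mol = −410 kJ/mol.

−410 kJ/mol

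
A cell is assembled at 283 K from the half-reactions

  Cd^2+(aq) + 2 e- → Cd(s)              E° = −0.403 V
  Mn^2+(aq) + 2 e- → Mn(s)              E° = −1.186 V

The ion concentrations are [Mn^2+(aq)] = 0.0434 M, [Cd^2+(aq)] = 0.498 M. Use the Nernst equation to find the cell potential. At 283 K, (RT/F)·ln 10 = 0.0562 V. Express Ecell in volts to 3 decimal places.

Cd²⁺/Cd is reduced (cathode, E° = −0.403 V) and Mn²⁺/Mn is oxidized (anode).
The standard potential is −0.403 − (−1.186) = +0.783 V and the balanced reaction transfers n = 2 electrons.
The balanced reaction is Cd^2+(aq) + Mn(s) → Cd(s) + Mn^2+(aq), so Q = [Mn^2+(aq)] / [Cd^2+(aq)] = 0.0871 and log Q = −1.060.
E = E° − (0.0562/n)·log Q = +0.783 − (0.0562/2)(−1.060) = +0.813 V.

+0.813 V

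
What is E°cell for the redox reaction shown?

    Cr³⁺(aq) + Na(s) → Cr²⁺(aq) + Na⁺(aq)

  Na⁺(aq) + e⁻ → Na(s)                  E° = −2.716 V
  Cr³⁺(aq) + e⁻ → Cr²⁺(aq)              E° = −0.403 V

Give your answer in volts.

In the reaction as written, Cr³⁺(aq) is reduced (cathode) and Na⁺(aq) is produced by oxidation at the anode.
E°cell = E°(cathode) − E°(anode) = −0.403 − (−2.716) = +2.313 V.

+2.313 V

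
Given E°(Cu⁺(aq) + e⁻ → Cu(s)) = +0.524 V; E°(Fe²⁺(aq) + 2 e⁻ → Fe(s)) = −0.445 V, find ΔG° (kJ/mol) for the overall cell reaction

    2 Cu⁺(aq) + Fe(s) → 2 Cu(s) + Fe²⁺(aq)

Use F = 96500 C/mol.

In the reaction as written Cu⁺(aq) is reduced, so the Cu⁺/Cu couple is the cathode and Fe²⁺/Fe is the anode.
E°cell = +0.524 − (−0.445) = +0.969 V; balancing electrons gives n = 2.
ΔG° = −nFE°cell = −(2)(96500)(+0.969) J/mol = −187 kJ/mol.

−187 kJ/mol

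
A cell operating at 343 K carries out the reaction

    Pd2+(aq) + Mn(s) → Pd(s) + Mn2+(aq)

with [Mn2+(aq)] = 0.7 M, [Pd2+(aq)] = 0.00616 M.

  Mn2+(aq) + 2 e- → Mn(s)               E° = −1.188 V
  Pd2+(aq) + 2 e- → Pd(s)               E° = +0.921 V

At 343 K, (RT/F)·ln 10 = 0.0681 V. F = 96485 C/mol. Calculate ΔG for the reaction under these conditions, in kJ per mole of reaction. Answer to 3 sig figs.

−393 kJ/mol

E°cell = +0.921 − (−1.188) = +2.109 V; the balanced reaction transfers n = 2 electrons.
Q = [Mn2+(aq)] / [Pd2+(aq)] = 114, so log Q = 2.056 and E = +2.109 − (0.0681/2)(2.056) = +2.0390 V.
Then ΔG = −nFE = −2 × 96485 × +2.0390 J/mol = −393 kJ/mol.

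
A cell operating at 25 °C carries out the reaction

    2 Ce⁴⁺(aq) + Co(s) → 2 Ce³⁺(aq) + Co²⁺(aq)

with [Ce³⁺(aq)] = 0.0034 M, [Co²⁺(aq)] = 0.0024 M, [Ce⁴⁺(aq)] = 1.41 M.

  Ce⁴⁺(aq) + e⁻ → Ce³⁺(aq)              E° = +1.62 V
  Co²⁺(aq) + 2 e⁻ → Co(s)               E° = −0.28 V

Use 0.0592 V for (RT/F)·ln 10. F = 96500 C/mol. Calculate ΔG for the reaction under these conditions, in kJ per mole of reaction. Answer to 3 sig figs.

E°cell = +1.62 − (−0.28) = +1.90 V; the balanced reaction transfers n = 2 electrons.
Q = ([Ce³⁺(aq)]^2·[Co²⁺(aq)]) / [Ce⁴⁺(aq)]^2 = 1.4×10^−8, so log Q = −7.855 and E = +1.90 − (0.0592/2)(−7.855) = +2.1325 V.
ΔG = −nFE = −(2)(96500)(+2.1325) J/mol = −412 kJ/mol.

−412 kJ/mol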